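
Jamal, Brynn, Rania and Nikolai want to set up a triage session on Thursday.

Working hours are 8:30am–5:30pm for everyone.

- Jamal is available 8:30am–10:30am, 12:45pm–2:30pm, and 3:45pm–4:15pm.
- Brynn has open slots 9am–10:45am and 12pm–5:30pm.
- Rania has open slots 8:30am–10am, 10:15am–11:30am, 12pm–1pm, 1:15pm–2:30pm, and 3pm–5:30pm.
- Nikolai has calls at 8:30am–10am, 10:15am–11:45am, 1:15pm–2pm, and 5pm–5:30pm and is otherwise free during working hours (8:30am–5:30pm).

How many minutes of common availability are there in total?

Nikolai free within 08:30–17:30: 10:00–10:15, 11:45–13:15, 14:00–17:00.
Jamal ∩ Brynn: 09:00–10:30, 12:45–14:30, 15:45–16:15.
Jamal ∩ Brynn ∩ Rania: 09:00–10:00, 10:15–10:30, 12:45–13:00, 13:15–14:30, 15:45–16:15.
Jamal ∩ Brynn ∩ Rania ∩ Nikolai: 12:45–13:00, 14:00–14:30, 15:45–16:15.
Total common minutes: 15 + 30 + 30 = 75.

75 minutes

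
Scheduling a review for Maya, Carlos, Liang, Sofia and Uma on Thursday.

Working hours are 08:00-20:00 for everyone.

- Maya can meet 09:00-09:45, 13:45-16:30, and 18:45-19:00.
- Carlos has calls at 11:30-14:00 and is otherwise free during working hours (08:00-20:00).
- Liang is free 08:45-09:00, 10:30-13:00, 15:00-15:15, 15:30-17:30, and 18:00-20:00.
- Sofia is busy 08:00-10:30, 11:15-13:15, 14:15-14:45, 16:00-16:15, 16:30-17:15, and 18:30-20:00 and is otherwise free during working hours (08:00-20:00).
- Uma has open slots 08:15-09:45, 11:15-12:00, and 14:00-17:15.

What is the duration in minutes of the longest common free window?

30 minutes

Carlos free within 08:00–20:00: 08:00–11:30, 14:00–20:00.
Sofia free within 08:00–20:00: 10:30–11:15, 13:15–14:15, 14:45–16:00, 16:15–16:30, 17:15–18:30.
Maya ∩ Carlos: 09:00–09:45, 14:00–16:30, 18:45–19:00.
Maya ∩ Carlos ∩ Liang: 15:00–15:15, 15:30–16:30, 18:45–19:00.
Maya ∩ Carlos ∩ Liang ∩ Sofia: 15:00–15:15, 15:30–16:00, 16:15–16:30.
Maya ∩ Carlos ∩ Liang ∩ Sofia ∩ Uma: 15:00–15:15, 15:30–16:00, 16:15–16:30.
Common window lengths: 15, 30, 15 min; longest is 30.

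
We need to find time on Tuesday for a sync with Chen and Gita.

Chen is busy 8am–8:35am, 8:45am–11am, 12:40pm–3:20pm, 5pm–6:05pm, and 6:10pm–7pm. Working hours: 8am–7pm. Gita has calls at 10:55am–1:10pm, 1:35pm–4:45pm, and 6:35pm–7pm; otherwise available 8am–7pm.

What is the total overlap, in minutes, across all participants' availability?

30 minutes

Chen free within 08:00–19:00: 08:35–08:45, 11:00–12:40, 15:20–17:00, 18:05–18:10.
Gita free within 08:00–19:00: 08:00–10:55, 13:10–13:35, 16:45–18:35.
Chen ∩ Gita: 08:35–08:45, 16:45–17:00, 18:05–18:10.
Total common minutes: 10 + 15 + 5 = 30.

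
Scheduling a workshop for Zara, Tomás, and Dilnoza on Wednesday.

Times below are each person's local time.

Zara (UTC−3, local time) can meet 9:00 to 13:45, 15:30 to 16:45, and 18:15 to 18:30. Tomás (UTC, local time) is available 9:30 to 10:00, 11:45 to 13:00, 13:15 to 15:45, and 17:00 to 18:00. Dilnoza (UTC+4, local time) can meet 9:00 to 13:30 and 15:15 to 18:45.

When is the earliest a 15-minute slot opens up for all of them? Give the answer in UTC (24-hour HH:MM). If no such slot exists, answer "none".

12:00

Zara → UTC: 12:00–16:45, 18:30–19:45, 21:15–21:30.
Tomás → UTC: 09:30–10:00, 11:45–13:00, 13:15–15:45, 17:00–18:00.
Dilnoza → UTC: 05:00–09:30, 11:15–14:45.
Zara ∩ Tomás: 12:00–13:00, 13:15–15:45.
Zara ∩ Tomás ∩ Dilnoza: 12:00–13:00, 13:15–14:45.
Windows ≥ 15 min: 12:00–13:00, 13:15–14:45.
Earliest such window starts at 12:00.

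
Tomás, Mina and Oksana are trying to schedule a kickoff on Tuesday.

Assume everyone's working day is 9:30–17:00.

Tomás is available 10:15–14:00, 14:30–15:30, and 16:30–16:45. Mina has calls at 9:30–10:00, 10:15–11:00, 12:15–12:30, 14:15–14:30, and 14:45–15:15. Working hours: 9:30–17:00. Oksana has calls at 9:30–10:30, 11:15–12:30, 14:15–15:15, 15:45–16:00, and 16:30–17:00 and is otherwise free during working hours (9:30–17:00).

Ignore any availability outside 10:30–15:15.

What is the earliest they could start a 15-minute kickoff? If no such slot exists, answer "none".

Mina free within 09:30–17:00: 10:00–10:15, 11:00–12:15, 12:30–14:15, 14:30–14:45, 15:15–17:00.
Oksana free within 09:30–17:00: 10:30–11:15, 12:30–14:15, 15:15–15:45, 16:00–16:30.
Tomás ∩ Mina: 11:00–12:15, 12:30–14:00, 14:30–14:45, 15:15–15:30, 16:30–16:45.
Tomás ∩ Mina ∩ Oksana: 11:00–11:15, 12:30–14:00, 15:15–15:30.
Restricted to 10:30–15:15: 11:00–11:15, 12:30–14:00.
Windows ≥ 15 min: 11:00–11:15, 12:30–14:00.
Earliest such window starts at 11:00.

11:00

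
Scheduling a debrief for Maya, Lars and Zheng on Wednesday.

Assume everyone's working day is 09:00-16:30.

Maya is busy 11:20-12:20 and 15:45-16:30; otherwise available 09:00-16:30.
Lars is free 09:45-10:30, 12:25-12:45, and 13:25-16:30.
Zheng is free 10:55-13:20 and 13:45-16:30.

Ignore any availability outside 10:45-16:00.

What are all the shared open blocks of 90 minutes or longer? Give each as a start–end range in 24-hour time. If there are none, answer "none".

Maya free within 09:00–16:30: 09:00–11:20, 12:20–15:45.
Maya ∩ Lars: 09:45–10:30, 12:25–12:45, 13:25–15:45.
Maya ∩ Lars ∩ Zheng: 12:25–12:45, 13:45–15:45.
Restricted to 10:45–16:00: 12:25–12:45, 13:45–15:45.
Windows ≥ 90 min: 13:45–15:45.

13:45–15:45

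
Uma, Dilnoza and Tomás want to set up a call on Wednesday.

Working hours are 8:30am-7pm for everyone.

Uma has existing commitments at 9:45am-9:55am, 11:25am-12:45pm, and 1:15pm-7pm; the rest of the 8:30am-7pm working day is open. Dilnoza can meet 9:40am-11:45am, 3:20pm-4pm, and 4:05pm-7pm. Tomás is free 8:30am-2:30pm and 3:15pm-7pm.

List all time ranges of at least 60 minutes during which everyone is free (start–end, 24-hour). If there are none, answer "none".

Uma free within 08:30–19:00: 08:30–09:45, 09:55–11:25, 12:45–13:15.
Uma ∩ Dilnoza: 09:40–09:45, 09:55–11:25.
Uma ∩ Dilnoza ∩ Tomás: 09:40–09:45, 09:55–11:25.
Windows ≥ 60 min: 09:55–11:25.

09:55–11:25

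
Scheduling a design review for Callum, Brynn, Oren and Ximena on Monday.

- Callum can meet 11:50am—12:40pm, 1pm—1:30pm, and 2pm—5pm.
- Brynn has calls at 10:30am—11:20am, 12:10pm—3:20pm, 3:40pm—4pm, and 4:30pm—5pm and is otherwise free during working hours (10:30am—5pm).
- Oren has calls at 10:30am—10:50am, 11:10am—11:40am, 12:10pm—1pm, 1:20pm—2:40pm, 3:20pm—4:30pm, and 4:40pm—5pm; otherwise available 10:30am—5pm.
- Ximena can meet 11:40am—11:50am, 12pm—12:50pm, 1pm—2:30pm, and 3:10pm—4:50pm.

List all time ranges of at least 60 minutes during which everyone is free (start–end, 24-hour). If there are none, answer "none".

none

Brynn free within 10:30–17:00: 11:20–12:10, 15:20–15:40, 16:00–16:30.
Oren free within 10:30–17:00: 10:50–11:10, 11:40–12:10, 13:00–13:20, 14:40–15:20, 16:30–16:40.
Callum ∩ Brynn: 11:50–12:10, 15:20–15:40, 16:00–16:30.
Callum ∩ Brynn ∩ Oren: 11:50–12:10.
Callum ∩ Brynn ∩ Oren ∩ Ximena: 12:00–12:10.
Windows ≥ 60 min: (none).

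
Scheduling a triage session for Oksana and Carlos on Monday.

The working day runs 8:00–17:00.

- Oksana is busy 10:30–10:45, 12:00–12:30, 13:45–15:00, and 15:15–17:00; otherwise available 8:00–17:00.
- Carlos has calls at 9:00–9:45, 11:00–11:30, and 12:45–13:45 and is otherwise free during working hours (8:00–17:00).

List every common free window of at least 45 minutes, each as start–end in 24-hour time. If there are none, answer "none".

Oksana free within 08:00–17:00: 08:00–10:30, 10:45–12:00, 12:30–13:45, 15:00–15:15.
Carlos free within 08:00–17:00: 08:00–09:00, 09:45–11:00, 11:30–12:45, 13:45–17:00.
Oksana ∩ Carlos: 08:00–09:00, 09:45–10:30, 10:45–11:00, 11:30–12:00, 12:30–12:45, 15:00–15:15.
Windows ≥ 45 min: 08:00–09:00, 09:45–10:30.

08:00–09:00, 09:45–10:30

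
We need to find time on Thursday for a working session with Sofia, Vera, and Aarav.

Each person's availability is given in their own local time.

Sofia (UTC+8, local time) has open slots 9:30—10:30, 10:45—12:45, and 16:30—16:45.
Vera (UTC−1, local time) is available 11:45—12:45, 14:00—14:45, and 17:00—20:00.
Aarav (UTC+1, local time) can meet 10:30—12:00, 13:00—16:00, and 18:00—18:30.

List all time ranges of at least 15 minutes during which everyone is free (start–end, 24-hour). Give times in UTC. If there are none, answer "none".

Sofia → UTC: 01:30–02:30, 02:45–04:45, 08:30–08:45.
Vera → UTC: 12:45–13:45, 15:00–15:45, 18:00–21:00.
Aarav → UTC: 09:30–11:00, 12:00–15:00, 17:00–17:30.
Sofia ∩ Vera: (none).
Sofia ∩ Vera ∩ Aarav: (none).
Windows ≥ 15 min: (none).

none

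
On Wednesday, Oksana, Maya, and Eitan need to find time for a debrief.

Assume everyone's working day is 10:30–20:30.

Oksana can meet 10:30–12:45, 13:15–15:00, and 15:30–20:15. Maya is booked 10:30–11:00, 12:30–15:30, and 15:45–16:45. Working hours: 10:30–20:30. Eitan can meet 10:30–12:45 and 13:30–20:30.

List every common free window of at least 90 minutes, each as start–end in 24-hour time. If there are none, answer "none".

11:00–12:30, 16:45–20:15

Maya free within 10:30–20:30: 11:00–12:30, 15:30–15:45, 16:45–20:30.
Oksana ∩ Maya: 11:00–12:30, 15:30–15:45, 16:45–20:15.
Oksana ∩ Maya ∩ Eitan: 11:00–12:30, 15:30–15:45, 16:45–20:15.
Windows ≥ 90 min: 11:00–12:30, 16:45–20:15.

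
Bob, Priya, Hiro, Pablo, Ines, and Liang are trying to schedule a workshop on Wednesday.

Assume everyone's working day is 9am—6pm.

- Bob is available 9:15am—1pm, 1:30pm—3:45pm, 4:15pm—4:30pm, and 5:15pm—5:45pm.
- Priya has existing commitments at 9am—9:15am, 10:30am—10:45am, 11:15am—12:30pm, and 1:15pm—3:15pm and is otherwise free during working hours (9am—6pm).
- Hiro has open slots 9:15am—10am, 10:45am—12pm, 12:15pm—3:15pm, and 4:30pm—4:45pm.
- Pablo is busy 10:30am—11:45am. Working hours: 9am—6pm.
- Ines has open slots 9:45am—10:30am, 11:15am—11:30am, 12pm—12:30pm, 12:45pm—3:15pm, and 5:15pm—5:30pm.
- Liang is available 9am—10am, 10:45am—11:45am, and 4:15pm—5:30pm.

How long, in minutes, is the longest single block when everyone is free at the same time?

15 minutes

Priya free within 09:00–18:00: 09:15–10:30, 10:45–11:15, 12:30–13:15, 15:15–18:00.
Pablo free within 09:00–18:00: 09:00–10:30, 11:45–18:00.
Bob ∩ Priya: 09:15–10:30, 10:45–11:15, 12:30–13:00, 15:15–15:45, 16:15–16:30, 17:15–17:45.
Bob ∩ Priya ∩ Hiro: 09:15–10:00, 10:45–11:15, 12:30–13:00.
Bob ∩ Priya ∩ Hiro ∩ Pablo: 09:15–10:00, 12:30–13:00.
Bob ∩ Priya ∩ Hiro ∩ Pablo ∩ Ines: 09:45–10:00, 12:45–13:00.
Bob ∩ Priya ∩ Hiro ∩ Pablo ∩ Ines ∩ Liang: 09:45–10:00.
Single common window of 15 minutes.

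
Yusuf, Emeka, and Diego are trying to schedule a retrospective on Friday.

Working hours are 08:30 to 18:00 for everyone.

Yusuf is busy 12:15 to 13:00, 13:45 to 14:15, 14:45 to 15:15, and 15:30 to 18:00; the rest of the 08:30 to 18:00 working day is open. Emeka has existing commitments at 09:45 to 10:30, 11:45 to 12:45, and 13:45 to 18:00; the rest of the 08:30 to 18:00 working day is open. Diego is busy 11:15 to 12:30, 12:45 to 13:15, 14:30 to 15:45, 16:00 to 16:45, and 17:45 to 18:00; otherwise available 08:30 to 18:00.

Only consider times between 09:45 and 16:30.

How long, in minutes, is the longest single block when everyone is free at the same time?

45 minutes

Yusuf free within 08:30–18:00: 08:30–12:15, 13:00–13:45, 14:15–14:45, 15:15–15:30.
Emeka free within 08:30–18:00: 08:30–09:45, 10:30–11:45, 12:45–13:45.
Diego free within 08:30–18:00: 08:30–11:15, 12:30–12:45, 13:15–14:30, 15:45–16:00, 16:45–17:45.
Yusuf ∩ Emeka: 08:30–09:45, 10:30–11:45, 13:00–13:45.
Yusuf ∩ Emeka ∩ Diego: 08:30–09:45, 10:30–11:15, 13:15–13:45.
Restricted to 09:45–16:30: 10:30–11:15, 13:15–13:45.
Common window lengths: 45, 30 min; longest is 45.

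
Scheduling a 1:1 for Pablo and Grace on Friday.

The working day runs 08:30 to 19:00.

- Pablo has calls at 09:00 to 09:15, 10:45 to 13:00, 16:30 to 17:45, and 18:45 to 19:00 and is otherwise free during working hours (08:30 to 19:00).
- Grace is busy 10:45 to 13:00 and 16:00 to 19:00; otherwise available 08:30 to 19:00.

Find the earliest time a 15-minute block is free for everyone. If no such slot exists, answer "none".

08:30

Pablo free within 08:30–19:00: 08:30–09:00, 09:15–10:45, 13:00–16:30, 17:45–18:45.
Grace free within 08:30–19:00: 08:30–10:45, 13:00–16:00.
Pablo ∩ Grace: 08:30–09:00, 09:15–10:45, 13:00–16:00.
Windows ≥ 15 min: 08:30–09:00, 09:15–10:45, 13:00–16:00.
Earliest such window starts at 08:30.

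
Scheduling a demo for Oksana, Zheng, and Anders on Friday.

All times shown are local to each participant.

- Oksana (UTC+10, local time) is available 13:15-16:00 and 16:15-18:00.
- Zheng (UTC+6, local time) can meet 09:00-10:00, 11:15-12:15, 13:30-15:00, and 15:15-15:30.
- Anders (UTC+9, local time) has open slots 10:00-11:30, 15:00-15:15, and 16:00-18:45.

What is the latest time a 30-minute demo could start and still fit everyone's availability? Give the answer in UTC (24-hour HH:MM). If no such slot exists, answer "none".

07:30

Oksana → UTC: 03:15–06:00, 06:15–08:00.
Zheng → UTC: 03:00–04:00, 05:15–06:15, 07:30–09:00, 09:15–09:30.
Anders → UTC: 01:00–02:30, 06:00–06:15, 07:00–09:45.
Oksana ∩ Zheng: 03:15–04:00, 05:15–06:00, 07:30–08:00.
Oksana ∩ Zheng ∩ Anders: 07:30–08:00.
Windows ≥ 30 min: 07:30–08:00.
Latest start in the last window 07:30–08:00 is 08:00 − 30 min = 07:30.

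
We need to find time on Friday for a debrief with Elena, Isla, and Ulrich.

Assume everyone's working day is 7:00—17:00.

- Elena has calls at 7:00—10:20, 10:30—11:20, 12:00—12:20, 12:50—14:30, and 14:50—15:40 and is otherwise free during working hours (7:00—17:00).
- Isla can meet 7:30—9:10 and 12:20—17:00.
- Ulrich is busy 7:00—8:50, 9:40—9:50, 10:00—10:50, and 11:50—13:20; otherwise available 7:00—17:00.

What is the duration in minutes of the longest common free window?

80 minutes

Elena free within 07:00–17:00: 10:20–10:30, 11:20–12:00, 12:20–12:50, 14:30–14:50, 15:40–17:00.
Ulrich free within 07:00–17:00: 08:50–09:40, 09:50–10:00, 10:50–11:50, 13:20–17:00.
Elena ∩ Isla: 12:20–12:50, 14:30–14:50, 15:40–17:00.
Elena ∩ Isla ∩ Ulrich: 14:30–14:50, 15:40–17:00.
Common window lengths: 20, 80 min; longest is 80.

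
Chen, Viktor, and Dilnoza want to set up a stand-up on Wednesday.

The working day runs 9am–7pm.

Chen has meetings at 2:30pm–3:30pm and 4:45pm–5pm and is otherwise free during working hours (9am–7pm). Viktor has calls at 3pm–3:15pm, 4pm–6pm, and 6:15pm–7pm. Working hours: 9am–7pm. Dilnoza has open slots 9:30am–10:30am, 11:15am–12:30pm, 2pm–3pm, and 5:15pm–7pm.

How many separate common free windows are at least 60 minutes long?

2

Chen free within 09:00–19:00: 09:00–14:30, 15:30–16:45, 17:00–19:00.
Viktor free within 09:00–19:00: 09:00–15:00, 15:15–16:00, 18:00–18:15.
Chen ∩ Viktor: 09:00–14:30, 15:30–16:00, 18:00–18:15.
Chen ∩ Viktor ∩ Dilnoza: 09:30–10:30, 11:15–12:30, 14:00–14:30, 18:00–18:15.
Windows ≥ 60 min: 09:30–10:30, 11:15–12:30.
That's 2 windows.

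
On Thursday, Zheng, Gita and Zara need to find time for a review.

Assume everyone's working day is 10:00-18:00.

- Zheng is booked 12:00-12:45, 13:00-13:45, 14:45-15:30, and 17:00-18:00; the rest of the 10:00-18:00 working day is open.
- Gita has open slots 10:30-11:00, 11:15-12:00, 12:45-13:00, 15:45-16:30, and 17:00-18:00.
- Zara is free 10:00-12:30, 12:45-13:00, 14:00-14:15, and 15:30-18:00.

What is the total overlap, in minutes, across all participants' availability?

135 minutes

Zheng free within 10:00–18:00: 10:00–12:00, 12:45–13:00, 13:45–14:45, 15:30–17:00.
Zheng ∩ Gita: 10:30–11:00, 11:15–12:00, 12:45–13:00, 15:45–16:30.
Zheng ∩ Gita ∩ Zara: 10:30–11:00, 11:15–12:00, 12:45–13:00, 15:45–16:30.
Total common minutes: 30 + 45 + 15 + 45 = 135.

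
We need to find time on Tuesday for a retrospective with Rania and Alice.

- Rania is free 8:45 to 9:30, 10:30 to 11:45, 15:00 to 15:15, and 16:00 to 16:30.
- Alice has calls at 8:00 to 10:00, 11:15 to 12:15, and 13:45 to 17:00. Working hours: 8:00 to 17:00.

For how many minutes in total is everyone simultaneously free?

45 minutes

Alice free within 08:00–17:00: 10:00–11:15, 12:15–13:45.
Rania ∩ Alice: 10:30–11:15.
Total common minutes: 45.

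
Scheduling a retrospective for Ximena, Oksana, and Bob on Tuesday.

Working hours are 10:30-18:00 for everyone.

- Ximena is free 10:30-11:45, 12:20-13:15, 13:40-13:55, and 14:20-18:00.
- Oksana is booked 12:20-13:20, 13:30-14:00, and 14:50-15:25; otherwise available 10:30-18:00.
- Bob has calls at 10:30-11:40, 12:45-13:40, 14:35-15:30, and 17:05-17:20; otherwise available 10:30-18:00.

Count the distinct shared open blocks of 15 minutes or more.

3

Oksana free within 10:30–18:00: 10:30–12:20, 13:20–13:30, 14:00–14:50, 15:25–18:00.
Bob free within 10:30–18:00: 11:40–12:45, 13:40–14:35, 15:30–17:05, 17:20–18:00.
Ximena ∩ Oksana: 10:30–11:45, 14:20–14:50, 15:25–18:00.
Ximena ∩ Oksana ∩ Bob: 11:40–11:45, 14:20–14:35, 15:30–17:05, 17:20–18:00.
Windows ≥ 15 min: 14:20–14:35, 15:30–17:05, 17:20–18:00.
That's 3 windows.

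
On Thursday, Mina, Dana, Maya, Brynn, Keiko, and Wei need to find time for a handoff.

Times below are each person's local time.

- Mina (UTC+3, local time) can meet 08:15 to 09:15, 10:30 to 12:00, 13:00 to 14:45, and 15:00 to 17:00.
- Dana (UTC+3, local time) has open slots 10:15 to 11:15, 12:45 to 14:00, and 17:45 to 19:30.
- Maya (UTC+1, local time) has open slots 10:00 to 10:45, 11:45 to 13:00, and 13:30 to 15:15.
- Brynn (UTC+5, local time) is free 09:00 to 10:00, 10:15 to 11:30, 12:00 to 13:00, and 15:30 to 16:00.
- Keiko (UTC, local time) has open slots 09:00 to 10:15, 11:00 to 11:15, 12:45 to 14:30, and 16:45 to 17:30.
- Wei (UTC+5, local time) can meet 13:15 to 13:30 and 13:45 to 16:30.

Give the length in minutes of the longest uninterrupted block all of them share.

0 minutes

Mina → UTC: 05:15–06:15, 07:30–09:00, 10:00–11:45, 12:00–14:00.
Dana → UTC: 07:15–08:15, 09:45–11:00, 14:45–16:30.
Maya → UTC: 09:00–09:45, 10:45–12:00, 12:30–14:15.
Brynn → UTC: 04:00–05:00, 05:15–06:30, 07:00–08:00, 10:30–11:00.
Keiko → UTC: 09:00–10:15, 11:00–11:15, 12:45–14:30, 16:45–17:30.
Wei → UTC: 08:15–08:30, 08:45–11:30.
Mina ∩ Dana: 07:30–08:15, 10:00–11:00.
Mina ∩ Dana ∩ Maya: 10:45–11:00.
Mina ∩ Dana ∩ Maya ∩ Brynn: 10:45–11:00.
Mina ∩ Dana ∩ Maya ∩ Brynn ∩ Keiko: (none).
Mina ∩ Dana ∩ Maya ∩ Brynn ∩ Keiko ∩ Wei: (none).
No common window.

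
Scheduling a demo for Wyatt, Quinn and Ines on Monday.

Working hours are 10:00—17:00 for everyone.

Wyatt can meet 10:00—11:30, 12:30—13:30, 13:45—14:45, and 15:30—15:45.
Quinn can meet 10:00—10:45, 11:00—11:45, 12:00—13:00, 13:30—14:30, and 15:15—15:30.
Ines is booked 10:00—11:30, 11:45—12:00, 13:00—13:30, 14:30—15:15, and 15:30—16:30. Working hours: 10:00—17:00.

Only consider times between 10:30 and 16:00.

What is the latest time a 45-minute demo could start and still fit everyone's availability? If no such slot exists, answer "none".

Ines free within 10:00–17:00: 11:30–11:45, 12:00–13:00, 13:30–14:30, 15:15–15:30, 16:30–17:00.
Wyatt ∩ Quinn: 10:00–10:45, 11:00–11:30, 12:30–13:00, 13:45–14:30.
Wyatt ∩ Quinn ∩ Ines: 12:30–13:00, 13:45–14:30.
Restricted to 10:30–16:00: 12:30–13:00, 13:45–14:30.
Windows ≥ 45 min: 13:45–14:30.
Latest start in the last window 13:45–14:30 is 14:30 − 45 min = 13:45.

13:45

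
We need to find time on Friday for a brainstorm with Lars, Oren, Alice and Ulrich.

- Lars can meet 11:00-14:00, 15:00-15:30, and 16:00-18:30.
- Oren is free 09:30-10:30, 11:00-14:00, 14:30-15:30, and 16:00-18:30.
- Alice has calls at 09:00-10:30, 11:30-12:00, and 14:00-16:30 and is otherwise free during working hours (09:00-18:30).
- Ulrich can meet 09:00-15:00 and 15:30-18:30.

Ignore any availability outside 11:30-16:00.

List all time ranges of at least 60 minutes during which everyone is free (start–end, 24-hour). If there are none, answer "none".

Alice free within 09:00–18:30: 10:30–11:30, 12:00–14:00, 16:30–18:30.
Lars ∩ Oren: 11:00–14:00, 15:00–15:30, 16:00–18:30.
Lars ∩ Oren ∩ Alice: 11:00–11:30, 12:00–14:00, 16:30–18:30.
Lars ∩ Oren ∩ Alice ∩ Ulrich: 11:00–11:30, 12:00–14:00, 16:30–18:30.
Restricted to 11:30–16:00: 12:00–14:00.
Windows ≥ 60 min: 12:00–14:00.

12:00–14:00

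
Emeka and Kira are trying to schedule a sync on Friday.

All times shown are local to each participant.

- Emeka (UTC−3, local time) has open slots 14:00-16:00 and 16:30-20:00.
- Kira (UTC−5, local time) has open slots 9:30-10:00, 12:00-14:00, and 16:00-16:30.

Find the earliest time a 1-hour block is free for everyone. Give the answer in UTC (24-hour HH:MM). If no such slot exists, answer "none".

17:00

Emeka → UTC: 17:00–19:00, 19:30–23:00.
Kira → UTC: 14:30–15:00, 17:00–19:00, 21:00–21:30.
Emeka ∩ Kira: 17:00–19:00, 21:00–21:30.
Windows ≥ 60 min: 17:00–19:00.
Earliest such window starts at 17:00.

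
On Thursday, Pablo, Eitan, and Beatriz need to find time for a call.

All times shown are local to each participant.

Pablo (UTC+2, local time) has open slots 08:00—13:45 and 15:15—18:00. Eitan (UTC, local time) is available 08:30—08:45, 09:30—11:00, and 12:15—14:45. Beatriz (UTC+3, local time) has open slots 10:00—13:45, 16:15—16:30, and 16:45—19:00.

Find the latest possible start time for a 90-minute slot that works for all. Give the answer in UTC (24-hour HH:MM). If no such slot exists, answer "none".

Pablo → UTC: 06:00–11:45, 13:15–16:00.
Eitan → UTC: 08:30–08:45, 09:30–11:00, 12:15–14:45.
Beatriz → UTC: 07:00–10:45, 13:15–13:30, 13:45–16:00.
Pablo ∩ Eitan: 08:30–08:45, 09:30–11:00, 13:15–14:45.
Pablo ∩ Eitan ∩ Beatriz: 08:30–08:45, 09:30–10:45, 13:15–13:30, 13:45–14:45.
Windows ≥ 90 min: (none).

none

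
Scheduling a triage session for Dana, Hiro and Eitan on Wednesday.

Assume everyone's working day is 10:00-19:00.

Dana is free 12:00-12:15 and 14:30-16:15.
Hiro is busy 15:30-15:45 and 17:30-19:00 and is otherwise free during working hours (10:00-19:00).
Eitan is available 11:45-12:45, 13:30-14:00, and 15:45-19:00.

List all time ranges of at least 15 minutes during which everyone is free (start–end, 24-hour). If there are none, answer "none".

Hiro free within 10:00–19:00: 10:00–15:30, 15:45–17:30.
Dana ∩ Hiro: 12:00–12:15, 14:30–15:30, 15:45–16:15.
Dana ∩ Hiro ∩ Eitan: 12:00–12:15, 15:45–16:15.
Windows ≥ 15 min: 12:00–12:15, 15:45–16:15.

12:00–12:15, 15:45–16:15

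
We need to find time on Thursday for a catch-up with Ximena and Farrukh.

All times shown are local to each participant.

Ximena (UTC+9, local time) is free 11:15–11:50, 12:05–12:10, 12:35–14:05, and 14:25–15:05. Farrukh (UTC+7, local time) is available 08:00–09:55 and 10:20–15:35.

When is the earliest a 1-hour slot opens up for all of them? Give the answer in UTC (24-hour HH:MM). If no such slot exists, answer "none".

03:35

Ximena → UTC: 02:15–02:50, 03:05–03:10, 03:35–05:05, 05:25–06:05.
Farrukh → UTC: 01:00–02:55, 03:20–08:35.
Ximena ∩ Farrukh: 02:15–02:50, 03:35–05:05, 05:25–06:05.
Windows ≥ 60 min: 03:35–05:05.
Earliest such window starts at 03:35.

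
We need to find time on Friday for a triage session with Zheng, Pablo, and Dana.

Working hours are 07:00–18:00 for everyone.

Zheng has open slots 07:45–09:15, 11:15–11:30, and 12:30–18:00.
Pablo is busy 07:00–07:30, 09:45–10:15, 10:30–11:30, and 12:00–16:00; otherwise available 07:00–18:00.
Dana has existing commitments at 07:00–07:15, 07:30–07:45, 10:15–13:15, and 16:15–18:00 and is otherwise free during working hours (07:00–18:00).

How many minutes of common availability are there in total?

105 minutes

Pablo free within 07:00–18:00: 07:30–09:45, 10:15–10:30, 11:30–12:00, 16:00–18:00.
Dana free within 07:00–18:00: 07:15–07:30, 07:45–10:15, 13:15–16:15.
Zheng ∩ Pablo: 07:45–09:15, 16:00–18:00.
Zheng ∩ Pablo ∩ Dana: 07:45–09:15, 16:00–16:15.
Total common minutes: 90 + 15 = 105.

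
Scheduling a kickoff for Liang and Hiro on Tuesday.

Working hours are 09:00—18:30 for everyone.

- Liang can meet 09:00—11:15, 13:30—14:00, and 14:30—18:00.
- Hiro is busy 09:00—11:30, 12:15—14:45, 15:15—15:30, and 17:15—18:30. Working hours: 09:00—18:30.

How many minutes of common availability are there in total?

Hiro free within 09:00–18:30: 11:30–12:15, 14:45–15:15, 15:30–17:15.
Liang ∩ Hiro: 14:45–15:15, 15:30–17:15.
Total common minutes: 30 + 105 = 135.

135 minutes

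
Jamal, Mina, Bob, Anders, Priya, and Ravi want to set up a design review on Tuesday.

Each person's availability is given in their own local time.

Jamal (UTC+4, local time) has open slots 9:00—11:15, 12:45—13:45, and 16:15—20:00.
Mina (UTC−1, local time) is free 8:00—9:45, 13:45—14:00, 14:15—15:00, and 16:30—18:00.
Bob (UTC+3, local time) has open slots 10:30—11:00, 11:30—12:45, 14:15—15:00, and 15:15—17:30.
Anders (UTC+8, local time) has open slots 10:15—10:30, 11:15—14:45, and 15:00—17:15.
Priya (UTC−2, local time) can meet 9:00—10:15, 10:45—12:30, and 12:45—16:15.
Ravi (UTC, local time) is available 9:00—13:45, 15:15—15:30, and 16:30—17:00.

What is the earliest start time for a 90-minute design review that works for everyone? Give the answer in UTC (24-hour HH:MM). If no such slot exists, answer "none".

none

Jamal → UTC: 05:00–07:15, 08:45–09:45, 12:15–16:00.
Mina → UTC: 09:00–10:45, 14:45–15:00, 15:15–16:00, 17:30–19:00.
Bob → UTC: 07:30–08:00, 08:30–09:45, 11:15–12:00, 12:15–14:30.
Anders → UTC: 02:15–02:30, 03:15–06:45, 07:00–09:15.
Priya → UTC: 11:00–12:15, 12:45–14:30, 14:45–18:15.
Ravi → UTC: 09:00–13:45, 15:15–15:30, 16:30–17:00.
Jamal ∩ Mina: 09:00–09:45, 14:45–15:00, 15:15–16:00.
Jamal ∩ Mina ∩ Bob: 09:00–09:45.
Jamal ∩ Mina ∩ Bob ∩ Anders: 09:00–09:15.
Jamal ∩ Mina ∩ Bob ∩ Anders ∩ Priya: (none).
Jamal ∩ Mina ∩ Bob ∩ Anders ∩ Priya ∩ Ravi: (none).
Windows ≥ 90 min: (none).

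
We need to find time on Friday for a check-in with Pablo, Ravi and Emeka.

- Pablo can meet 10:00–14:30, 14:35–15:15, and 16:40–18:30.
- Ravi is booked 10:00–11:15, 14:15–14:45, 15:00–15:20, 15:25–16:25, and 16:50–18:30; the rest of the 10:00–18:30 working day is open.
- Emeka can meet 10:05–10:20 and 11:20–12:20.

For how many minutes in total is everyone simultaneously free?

60 minutes

Ravi free within 10:00–18:30: 11:15–14:15, 14:45–15:00, 15:20–15:25, 16:25–16:50.
Pablo ∩ Ravi: 11:15–14:15, 14:45–15:00, 16:40–16:50.
Pablo ∩ Ravi ∩ Emeka: 11:20–12:20.
Total common minutes: 60.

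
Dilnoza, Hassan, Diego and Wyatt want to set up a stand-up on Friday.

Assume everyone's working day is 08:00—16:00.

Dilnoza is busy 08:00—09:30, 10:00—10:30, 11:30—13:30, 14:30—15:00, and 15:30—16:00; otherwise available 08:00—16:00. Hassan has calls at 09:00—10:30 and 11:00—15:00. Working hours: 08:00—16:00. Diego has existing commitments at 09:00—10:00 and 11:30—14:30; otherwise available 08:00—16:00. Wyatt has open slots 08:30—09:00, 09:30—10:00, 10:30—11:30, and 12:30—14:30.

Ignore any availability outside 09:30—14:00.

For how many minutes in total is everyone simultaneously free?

30 minutes

Dilnoza free within 08:00–16:00: 09:30–10:00, 10:30–11:30, 13:30–14:30, 15:00–15:30.
Hassan free within 08:00–16:00: 08:00–09:00, 10:30–11:00, 15:00–16:00.
Diego free within 08:00–16:00: 08:00–09:00, 10:00–11:30, 14:30–16:00.
Dilnoza ∩ Hassan: 10:30–11:00, 15:00–15:30.
Dilnoza ∩ Hassan ∩ Diego: 10:30–11:00, 15:00–15:30.
Dilnoza ∩ Hassan ∩ Diego ∩ Wyatt: 10:30–11:00.
Restricted to 09:30–14:00: 10:30–11:00.
Total common minutes: 30.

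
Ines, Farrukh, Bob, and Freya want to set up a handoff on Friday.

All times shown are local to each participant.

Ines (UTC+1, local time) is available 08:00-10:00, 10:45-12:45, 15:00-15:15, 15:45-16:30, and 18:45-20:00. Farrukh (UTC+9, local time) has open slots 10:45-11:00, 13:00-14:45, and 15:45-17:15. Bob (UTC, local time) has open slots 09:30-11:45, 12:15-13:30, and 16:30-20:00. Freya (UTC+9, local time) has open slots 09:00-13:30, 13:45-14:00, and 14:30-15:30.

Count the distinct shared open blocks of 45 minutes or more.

0

Ines → UTC: 07:00–09:00, 09:45–11:45, 14:00–14:15, 14:45–15:30, 17:45–19:00.
Farrukh → UTC: 01:45–02:00, 04:00–05:45, 06:45–08:15.
Bob → UTC: 09:30–11:45, 12:15–13:30, 16:30–20:00.
Freya → UTC: 00:00–04:30, 04:45–05:00, 05:30–06:30.
Ines ∩ Farrukh: 07:00–08:15.
Ines ∩ Farrukh ∩ Bob: (none).
Ines ∩ Farrukh ∩ Bob ∩ Freya: (none).
Windows ≥ 45 min: (none).
That's 0 windows.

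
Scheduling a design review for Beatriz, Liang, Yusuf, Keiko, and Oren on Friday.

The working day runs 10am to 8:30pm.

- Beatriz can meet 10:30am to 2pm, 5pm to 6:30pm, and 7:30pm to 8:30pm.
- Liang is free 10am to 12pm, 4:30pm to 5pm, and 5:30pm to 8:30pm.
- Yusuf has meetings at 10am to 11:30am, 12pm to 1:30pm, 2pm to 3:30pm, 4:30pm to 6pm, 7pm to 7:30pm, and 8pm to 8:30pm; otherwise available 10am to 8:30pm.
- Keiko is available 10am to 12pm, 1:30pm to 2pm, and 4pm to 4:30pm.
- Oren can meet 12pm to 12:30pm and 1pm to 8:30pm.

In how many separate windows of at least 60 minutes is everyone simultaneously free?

Yusuf free within 10:00–20:30: 11:30–12:00, 13:30–14:00, 15:30–16:30, 18:00–19:00, 19:30–20:00.
Beatriz ∩ Liang: 10:30–12:00, 17:30–18:30, 19:30–20:30.
Beatriz ∩ Liang ∩ Yusuf: 11:30–12:00, 18:00–18:30, 19:30–20:00.
Beatriz ∩ Liang ∩ Yusuf ∩ Keiko: 11:30–12:00.
Beatriz ∩ Liang ∩ Yusuf ∩ Keiko ∩ Oren: (none).
Windows ≥ 60 min: (none).
That's 0 windows.

0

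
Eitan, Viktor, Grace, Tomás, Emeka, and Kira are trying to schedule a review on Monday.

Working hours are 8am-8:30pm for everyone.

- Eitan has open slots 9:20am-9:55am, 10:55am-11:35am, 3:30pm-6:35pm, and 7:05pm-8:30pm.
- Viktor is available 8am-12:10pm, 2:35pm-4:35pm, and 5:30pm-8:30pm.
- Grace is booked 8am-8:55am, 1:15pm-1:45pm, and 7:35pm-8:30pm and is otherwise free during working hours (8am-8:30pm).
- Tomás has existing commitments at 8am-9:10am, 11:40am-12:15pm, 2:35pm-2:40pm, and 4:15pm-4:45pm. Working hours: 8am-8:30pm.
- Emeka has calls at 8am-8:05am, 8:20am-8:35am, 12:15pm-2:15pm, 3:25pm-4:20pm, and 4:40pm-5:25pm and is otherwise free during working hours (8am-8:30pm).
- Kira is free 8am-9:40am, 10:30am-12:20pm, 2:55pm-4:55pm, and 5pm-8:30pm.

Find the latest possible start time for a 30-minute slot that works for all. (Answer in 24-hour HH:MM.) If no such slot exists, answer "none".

Grace free within 08:00–20:30: 08:55–13:15, 13:45–19:35.
Tomás free within 08:00–20:30: 09:10–11:40, 12:15–14:35, 14:40–16:15, 16:45–20:30.
Emeka free within 08:00–20:30: 08:05–08:20, 08:35–12:15, 14:15–15:25, 16:20–16:40, 17:25–20:30.
Eitan ∩ Viktor: 09:20–09:55, 10:55–11:35, 15:30–16:35, 17:30–18:35, 19:05–20:30.
Eitan ∩ Viktor ∩ Grace: 09:20–09:55, 10:55–11:35, 15:30–16:35, 17:30–18:35, 19:05–19:35.
Eitan ∩ Viktor ∩ Grace ∩ Tomás: 09:20–09:55, 10:55–11:35, 15:30–16:15, 17:30–18:35, 19:05–19:35.
Eitan ∩ Viktor ∩ Grace ∩ Tomás ∩ Emeka: 09:20–09:55, 10:55–11:35, 17:30–18:35, 19:05–19:35.
Eitan ∩ Viktor ∩ Grace ∩ Tomás ∩ Emeka ∩ Kira: 09:20–09:40, 10:55–11:35, 17:30–18:35, 19:05–19:35.
Windows ≥ 30 min: 10:55–11:35, 17:30–18:35, 19:05–19:35.
Latest start in the last window 19:05–19:35 is 19:35 − 30 min = 19:05.

19:05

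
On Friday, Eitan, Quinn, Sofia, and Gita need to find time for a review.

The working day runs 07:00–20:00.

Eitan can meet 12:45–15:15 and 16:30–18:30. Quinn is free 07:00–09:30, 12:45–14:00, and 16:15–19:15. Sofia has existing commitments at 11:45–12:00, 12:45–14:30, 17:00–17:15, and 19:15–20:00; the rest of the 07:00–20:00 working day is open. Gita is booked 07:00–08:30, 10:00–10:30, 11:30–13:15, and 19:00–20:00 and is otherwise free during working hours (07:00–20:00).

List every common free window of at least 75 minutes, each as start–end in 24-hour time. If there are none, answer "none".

Sofia free within 07:00–20:00: 07:00–11:45, 12:00–12:45, 14:30–17:00, 17:15–19:15.
Gita free within 07:00–20:00: 08:30–10:00, 10:30–11:30, 13:15–19:00.
Eitan ∩ Quinn: 12:45–14:00, 16:30–18:30.
Eitan ∩ Quinn ∩ Sofia: 16:30–17:00, 17:15–18:30.
Eitan ∩ Quinn ∩ Sofia ∩ Gita: 16:30–17:00, 17:15–18:30.
Windows ≥ 75 min: 17:15–18:30.

17:15–18:30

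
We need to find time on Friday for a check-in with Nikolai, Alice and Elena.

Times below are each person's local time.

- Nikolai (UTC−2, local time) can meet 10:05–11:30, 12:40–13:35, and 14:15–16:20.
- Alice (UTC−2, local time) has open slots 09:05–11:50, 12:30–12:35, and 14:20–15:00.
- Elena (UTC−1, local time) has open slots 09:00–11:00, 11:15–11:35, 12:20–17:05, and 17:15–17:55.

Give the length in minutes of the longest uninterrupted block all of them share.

Nikolai → UTC: 12:05–13:30, 14:40–15:35, 16:15–18:20.
Alice → UTC: 11:05–13:50, 14:30–14:35, 16:20–17:00.
Elena → UTC: 10:00–12:00, 12:15–12:35, 13:20–18:05, 18:15–18:55.
Nikolai ∩ Alice: 12:05–13:30, 16:20–17:00.
Nikolai ∩ Alice ∩ Elena: 12:15–12:35, 13:20–13:30, 16:20–17:00.
Common window lengths: 20, 10, 40 min; longest is 40.

40 minutes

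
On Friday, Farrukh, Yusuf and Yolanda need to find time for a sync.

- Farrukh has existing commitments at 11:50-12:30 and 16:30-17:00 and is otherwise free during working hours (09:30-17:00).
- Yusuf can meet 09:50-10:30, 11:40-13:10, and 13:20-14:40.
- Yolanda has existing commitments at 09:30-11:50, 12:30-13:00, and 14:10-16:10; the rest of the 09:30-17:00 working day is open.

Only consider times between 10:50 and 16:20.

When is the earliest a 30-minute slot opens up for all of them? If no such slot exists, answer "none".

13:20

Farrukh free within 09:30–17:00: 09:30–11:50, 12:30–16:30.
Yolanda free within 09:30–17:00: 11:50–12:30, 13:00–14:10, 16:10–17:00.
Farrukh ∩ Yusuf: 09:50–10:30, 11:40–11:50, 12:30–13:10, 13:20–14:40.
Farrukh ∩ Yusuf ∩ Yolanda: 13:00–13:10, 13:20–14:10.
Restricted to 10:50–16:20: 13:00–13:10, 13:20–14:10.
Windows ≥ 30 min: 13:20–14:10.
Earliest such window starts at 13:20.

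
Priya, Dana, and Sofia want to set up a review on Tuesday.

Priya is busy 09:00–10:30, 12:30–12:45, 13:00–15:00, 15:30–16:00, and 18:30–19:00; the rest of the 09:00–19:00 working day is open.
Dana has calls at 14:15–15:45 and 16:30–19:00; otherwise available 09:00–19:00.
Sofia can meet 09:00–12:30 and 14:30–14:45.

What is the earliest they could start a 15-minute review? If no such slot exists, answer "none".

10:30

Priya free within 09:00–19:00: 10:30–12:30, 12:45–13:00, 15:00–15:30, 16:00–18:30.
Dana free within 09:00–19:00: 09:00–14:15, 15:45–16:30.
Priya ∩ Dana: 10:30–12:30, 12:45–13:00, 16:00–16:30.
Priya ∩ Dana ∩ Sofia: 10:30–12:30.
Windows ≥ 15 min: 10:30–12:30.
Earliest such window starts at 10:30.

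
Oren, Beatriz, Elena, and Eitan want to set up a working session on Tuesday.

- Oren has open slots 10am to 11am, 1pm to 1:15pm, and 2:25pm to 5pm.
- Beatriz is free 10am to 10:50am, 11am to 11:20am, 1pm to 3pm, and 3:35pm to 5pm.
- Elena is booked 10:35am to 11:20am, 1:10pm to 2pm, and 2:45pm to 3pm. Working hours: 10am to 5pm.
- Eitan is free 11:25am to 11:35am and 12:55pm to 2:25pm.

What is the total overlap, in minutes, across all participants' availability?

Elena free within 10:00–17:00: 10:00–10:35, 11:20–13:10, 14:00–14:45, 15:00–17:00.
Oren ∩ Beatriz: 10:00–10:50, 13:00–13:15, 14:25–15:00, 15:35–17:00.
Oren ∩ Beatriz ∩ Elena: 10:00–10:35, 13:00–13:10, 14:25–14:45, 15:35–17:00.
Oren ∩ Beatriz ∩ Elena ∩ Eitan: 13:00–13:10.
Total common minutes: 10.

10 minutes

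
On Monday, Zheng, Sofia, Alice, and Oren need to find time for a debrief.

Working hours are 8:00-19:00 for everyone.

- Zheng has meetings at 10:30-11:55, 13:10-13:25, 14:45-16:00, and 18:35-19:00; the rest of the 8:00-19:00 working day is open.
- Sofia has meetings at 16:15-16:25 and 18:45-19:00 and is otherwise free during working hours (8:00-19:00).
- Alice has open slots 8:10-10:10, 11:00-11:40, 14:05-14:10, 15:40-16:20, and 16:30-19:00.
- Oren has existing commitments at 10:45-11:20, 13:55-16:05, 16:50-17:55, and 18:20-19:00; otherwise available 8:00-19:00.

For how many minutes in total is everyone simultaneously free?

Zheng free within 08:00–19:00: 08:00–10:30, 11:55–13:10, 13:25–14:45, 16:00–18:35.
Sofia free within 08:00–19:00: 08:00–16:15, 16:25–18:45.
Oren free within 08:00–19:00: 08:00–10:45, 11:20–13:55, 16:05–16:50, 17:55–18:20.
Zheng ∩ Sofia: 08:00–10:30, 11:55–13:10, 13:25–14:45, 16:00–16:15, 16:25–18:35.
Zheng ∩ Sofia ∩ Alice: 08:10–10:10, 14:05–14:10, 16:00–16:15, 16:30–18:35.
Zheng ∩ Sofia ∩ Alice ∩ Oren: 08:10–10:10, 16:05–16:15, 16:30–16:50, 17:55–18:20.
Total common minutes: 120 + 10 + 20 + 25 = 175.

175 minutes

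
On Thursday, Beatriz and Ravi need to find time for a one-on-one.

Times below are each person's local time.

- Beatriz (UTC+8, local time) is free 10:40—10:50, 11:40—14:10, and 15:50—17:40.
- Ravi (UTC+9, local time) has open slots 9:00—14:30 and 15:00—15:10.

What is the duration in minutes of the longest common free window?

Beatriz → UTC: 02:40–02:50, 03:40–06:10, 07:50–09:40.
Ravi → UTC: 00:00–05:30, 06:00–06:10.
Beatriz ∩ Ravi: 02:40–02:50, 03:40–05:30, 06:00–06:10.
Common window lengths: 10, 110, 10 min; longest is 110.

110 minutes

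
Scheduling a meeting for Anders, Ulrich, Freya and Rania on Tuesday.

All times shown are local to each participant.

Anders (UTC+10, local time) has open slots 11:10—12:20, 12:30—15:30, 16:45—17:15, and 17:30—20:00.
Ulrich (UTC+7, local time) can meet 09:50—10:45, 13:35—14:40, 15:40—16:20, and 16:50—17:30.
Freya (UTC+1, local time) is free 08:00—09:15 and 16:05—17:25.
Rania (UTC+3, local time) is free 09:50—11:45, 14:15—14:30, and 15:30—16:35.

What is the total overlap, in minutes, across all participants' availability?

25 minutes

Anders → UTC: 01:10–02:20, 02:30–05:30, 06:45–07:15, 07:30–10:00.
Ulrich → UTC: 02:50–03:45, 06:35–07:40, 08:40–09:20, 09:50–10:30.
Freya → UTC: 07:00–08:15, 15:05–16:25.
Rania → UTC: 06:50–08:45, 11:15–11:30, 12:30–13:35.
Anders ∩ Ulrich: 02:50–03:45, 06:45–07:15, 07:30–07:40, 08:40–09:20, 09:50–10:00.
Anders ∩ Ulrich ∩ Freya: 07:00–07:15, 07:30–07:40.
Anders ∩ Ulrich ∩ Freya ∩ Rania: 07:00–07:15, 07:30–07:40.
Total common minutes: 15 + 10 = 25.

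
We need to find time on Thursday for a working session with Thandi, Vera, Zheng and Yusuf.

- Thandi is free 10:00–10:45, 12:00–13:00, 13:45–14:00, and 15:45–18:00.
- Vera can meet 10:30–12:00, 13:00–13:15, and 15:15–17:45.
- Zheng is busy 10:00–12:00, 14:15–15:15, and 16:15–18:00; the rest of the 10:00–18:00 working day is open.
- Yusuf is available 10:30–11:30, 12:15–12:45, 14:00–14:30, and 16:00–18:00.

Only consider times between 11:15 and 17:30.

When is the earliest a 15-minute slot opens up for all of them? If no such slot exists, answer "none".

Zheng free within 10:00–18:00: 12:00–14:15, 15:15–16:15.
Thandi ∩ Vera: 10:30–10:45, 15:45–17:45.
Thandi ∩ Vera ∩ Zheng: 15:45–16:15.
Thandi ∩ Vera ∩ Zheng ∩ Yusuf: 16:00–16:15.
Restricted to 11:15–17:30: 16:00–16:15.
Windows ≥ 15 min: 16:00–16:15.
Earliest such window starts at 16:00.

16:00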